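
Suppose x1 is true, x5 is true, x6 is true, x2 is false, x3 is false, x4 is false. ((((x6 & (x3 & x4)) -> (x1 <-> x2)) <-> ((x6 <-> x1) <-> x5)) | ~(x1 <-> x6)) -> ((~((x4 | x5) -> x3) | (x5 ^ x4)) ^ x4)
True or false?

Substituting x1=1, x5=1, x6=1, x2=0, x3=0, x4=0:
x3 & x4 = 0 & 0 = 0
x6 & (x3 & x4) = 1 & 0 = 0
x1 <-> x2 = 1 <-> 0 = 0
(x6 & (x3 & x4)) -> (x1 <-> x2) = 0 -> 0 = 1
x6 <-> x1 = 1 <-> 1 = 1
(x6 <-> x1) <-> x5 = 1 <-> 1 = 1
((x6 & (x3 & x4)) -> (x1 <-> x2)) <-> ((x6 <-> x1) <-> x5) = 1 <-> 1 = 1
x1 <-> x6 = 1 <-> 1 = 1
~(x1 <-> x6) = ~1 = 0
(((x6 & (x3 & x4)) -> (x1 <-> x2)) <-> ((x6 <-> x1) <-> x5)) | ~(x1 <-> x6) = 1 | 0 = 1
x4 | x5 = 0 | 1 = 1
(x4 | x5) -> x3 = 1 -> 0 = 0
~((x4 | x5) -> x3) = ~0 = 1
x5 ^ x4 = 1 ^ 0 = 1
~((x4 | x5) -> x3) | (x5 ^ x4) = 1 | 1 = 1
(~((x4 | x5) -> x3) | (x5 ^ x4)) ^ x4 = 1 ^ 0 = 1
((((x6 & (x3 & x4)) -> (x1 <-> x2)) <-> ((x6 <-> x1) <-> x5)) | ~(x1 <-> x6)) -> ((~((x4 | x5) -> x3) | (x5 ^ x4)) ^ x4) = 1 -> 1 = 1

1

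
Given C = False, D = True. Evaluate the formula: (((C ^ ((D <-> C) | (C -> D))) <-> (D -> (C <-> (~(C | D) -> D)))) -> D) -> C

D <-> C = True <-> False = False
C -> D = False -> True = True
(D <-> C) | (C -> D) = False | True = True
C ^ ((D <-> C) | (C -> D)) = False ^ True = True
C | D = False | True = True
~(C | D) = ~True = False
~(C | D) -> D = False -> True = True
C <-> (~(C | D) -> D) = False <-> True = False
D -> (C <-> (~(C | D) -> D)) = True -> False = False
(C ^ ((D <-> C) | (C -> D))) <-> (D -> (C <-> (~(C | D) -> D))) = True <-> False = False
((C ^ ((D <-> C) | (C -> D))) <-> (D -> (C <-> (~(C | D) -> D)))) -> D = False -> True = True
(((C ^ ((D <-> C) | (C -> D))) <-> (D -> (C <-> (~(C | D) -> D)))) -> D) -> C = True -> False = False

False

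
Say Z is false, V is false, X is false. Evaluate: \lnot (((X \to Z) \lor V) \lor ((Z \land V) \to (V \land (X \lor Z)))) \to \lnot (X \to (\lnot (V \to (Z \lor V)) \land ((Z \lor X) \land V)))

T

Substituting Z=F, V=F, X=F:
X \to Z = F \to F = T
(X \to Z) \lor V = T \lor F = T
Z \land V = F \land F = F
X \lor Z = F \lor F = F
V \land (X \lor Z) = F \land F = F
(Z \land V) \to (V \land (X \lor Z)) = F \to F = T
((X \to Z) \lor V) \lor ((Z \land V) \to (V \land (X \lor Z))) = T \lor T = T
\lnot (((X \to Z) \lor V) \lor ((Z \land V) \to (V \land (X \lor Z)))) = \lnot T = F
Z \lor V = F \lor F = F
V \to (Z \lor V) = F \to F = T
\lnot (V \to (Z \lor V)) = \lnot T = F
Z \lor X = F \lor F = F
(Z \lor X) \land V = F \land F = F
\lnot (V \to (Z \lor V)) \land ((Z \lor X) \land V) = F \land F = F
X \to (\lnot (V \to (Z \lor V)) \land ((Z \lor X) \land V)) = F \to F = T
\lnot (X \to (\lnot (V \to (Z \lor V)) \land ((Z \lor X) \land V))) = \lnot T = F
\lnot (((X \to Z) \lor V) \lor ((Z \land V) \to (V \land (X \lor Z)))) \to \lnot (X \to (\lnot (V \to (Z \lor V)) \land ((Z \lor X) \land V))) = F \to F = T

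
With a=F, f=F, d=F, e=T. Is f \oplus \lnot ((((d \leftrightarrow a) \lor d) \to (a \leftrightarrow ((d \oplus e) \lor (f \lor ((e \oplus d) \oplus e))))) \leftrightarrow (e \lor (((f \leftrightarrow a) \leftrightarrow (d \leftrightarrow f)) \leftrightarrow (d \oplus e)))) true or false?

T

d \leftrightarrow a = F \leftrightarrow F = T
(d \leftrightarrow a) \lor d = T \lor F = T
d \oplus e = F \oplus T = T
e \oplus d = T \oplus F = T
(e \oplus d) \oplus e = T \oplus T = F
f \lor ((e \oplus d) \oplus e) = F \lor F = F
(d \oplus e) \lor (f \lor ((e \oplus d) \oplus e)) = T \lor F = T
a \leftrightarrow ((d \oplus e) \lor (f \lor ((e \oplus d) \oplus e))) = F \leftrightarrow T = F
((d \leftrightarrow a) \lor d) \to (a \leftrightarrow ((d \oplus e) \lor (f \lor ((e \oplus d) \oplus e)))) = T \to F = F
f \leftrightarrow a = F \leftrightarrow F = T
d \leftrightarrow f = F \leftrightarrow F = T
(f \leftrightarrow a) \leftrightarrow (d \leftrightarrow f) = T \leftrightarrow T = T
d \oplus e = F \oplus T = T
((f \leftrightarrow a) \leftrightarrow (d \leftrightarrow f)) \leftrightarrow (d \oplus e) = T \leftrightarrow T = T
e \lor (((f \leftrightarrow a) \leftrightarrow (d \leftrightarrow f)) \leftrightarrow (d \oplus e)) = T \lor T = T
(((d \leftrightarrow a) \lor d) \to (a \leftrightarrow ((d \oplus e) \lor (f \lor ((e \oplus d) \oplus e))))) \leftrightarrow (e \lor (((f \leftrightarrow a) \leftrightarrow (d \leftrightarrow f)) \leftrightarrow (d \oplus e))) = F \leftrightarrow T = F
\lnot ((((d \leftrightarrow a) \lor d) \to (a \leftrightarrow ((d \oplus e) \lor (f \lor ((e \oplus d) \oplus e))))) \leftrightarrow (e \lor (((f \leftrightarrow a) \leftrightarrow (d \leftrightarrow f)) \leftrightarrow (d \oplus e)))) = \lnot F = T
f \oplus \lnot ((((d \leftrightarrow a) \lor d) \to (a \leftrightarrow ((d \oplus e) \lor (f \lor ((e \oplus d) \oplus e))))) \leftrightarrow (e \lor (((f \leftrightarrow a) \leftrightarrow (d \leftrightarrow f)) \leftrightarrow (d \oplus e)))) = F \oplus T = T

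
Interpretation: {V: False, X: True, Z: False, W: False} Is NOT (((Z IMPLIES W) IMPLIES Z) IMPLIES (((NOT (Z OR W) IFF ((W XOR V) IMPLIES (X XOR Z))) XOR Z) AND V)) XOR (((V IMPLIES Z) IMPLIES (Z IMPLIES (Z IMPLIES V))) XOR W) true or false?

Z IMPLIES W = False IMPLIES False = True
(Z IMPLIES W) IMPLIES Z = True IMPLIES False = False
Z OR W = False OR False = False
NOT (Z OR W) = NOT False = True
W XOR V = False XOR False = False
X XOR Z = True XOR False = True
(W XOR V) IMPLIES (X XOR Z) = False IMPLIES True = True
NOT (Z OR W) IFF ((W XOR V) IMPLIES (X XOR Z)) = True IFF True = True
(NOT (Z OR W) IFF ((W XOR V) IMPLIES (X XOR Z))) XOR Z = True XOR False = True
((NOT (Z OR W) IFF ((W XOR V) IMPLIES (X XOR Z))) XOR Z) AND V = True AND False = False
((Z IMPLIES W) IMPLIES Z) IMPLIES (((NOT (Z OR W) IFF ((W XOR V) IMPLIES (X XOR Z))) XOR Z) AND V) = False IMPLIES False = True
NOT (((Z IMPLIES W) IMPLIES Z) IMPLIES (((NOT (Z OR W) IFF ((W XOR V) IMPLIES (X XOR Z))) XOR Z) AND V)) = NOT True = False
V IMPLIES Z = False IMPLIES False = True
Z IMPLIES V = False IMPLIES False = True
Z IMPLIES (Z IMPLIES V) = False IMPLIES True = True
(V IMPLIES Z) IMPLIES (Z IMPLIES (Z IMPLIES V)) = True IMPLIES True = True
((V IMPLIES Z) IMPLIES (Z IMPLIES (Z IMPLIES V))) XOR W = True XOR False = True
NOT (((Z IMPLIES W) IMPLIES Z) IMPLIES (((NOT (Z OR W) IFF ((W XOR V) IMPLIES (X XOR Z))) XOR Z) AND V)) XOR (((V IMPLIES Z) IMPLIES (Z IMPLIES (Z IMPLIES V))) XOR W) = False XOR True = True

True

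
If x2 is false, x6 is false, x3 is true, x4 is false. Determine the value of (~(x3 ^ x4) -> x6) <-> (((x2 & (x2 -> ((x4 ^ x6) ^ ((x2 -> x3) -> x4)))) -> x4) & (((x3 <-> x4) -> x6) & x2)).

Substituting x2=0, x6=0, x3=1, x4=0:
x3 ^ x4 = 1 ^ 0 = 1
~(x3 ^ x4) = ~1 = 0
~(x3 ^ x4) -> x6 = 0 -> 0 = 1
x4 ^ x6 = 0 ^ 0 = 0
x2 -> x3 = 0 -> 1 = 1
(x2 -> x3) -> x4 = 1 -> 0 = 0
(x4 ^ x6) ^ ((x2 -> x3) -> x4) = 0 ^ 0 = 0
x2 -> ((x4 ^ x6) ^ ((x2 -> x3) -> x4)) = 0 -> 0 = 1
x2 & (x2 -> ((x4 ^ x6) ^ ((x2 -> x3) -> x4))) = 0 & 1 = 0
(x2 & (x2 -> ((x4 ^ x6) ^ ((x2 -> x3) -> x4)))) -> x4 = 0 -> 0 = 1
x3 <-> x4 = 1 <-> 0 = 0
(x3 <-> x4) -> x6 = 0 -> 0 = 1
((x3 <-> x4) -> x6) & x2 = 1 & 0 = 0
((x2 & (x2 -> ((x4 ^ x6) ^ ((x2 -> x3) -> x4)))) -> x4) & (((x3 <-> x4) -> x6) & x2) = 1 & 0 = 0
(~(x3 ^ x4) -> x6) <-> (((x2 & (x2 -> ((x4 ^ x6) ^ ((x2 -> x3) -> x4)))) -> x4) & (((x3 <-> x4) -> x6) & x2)) = 1 <-> 0 = 0

0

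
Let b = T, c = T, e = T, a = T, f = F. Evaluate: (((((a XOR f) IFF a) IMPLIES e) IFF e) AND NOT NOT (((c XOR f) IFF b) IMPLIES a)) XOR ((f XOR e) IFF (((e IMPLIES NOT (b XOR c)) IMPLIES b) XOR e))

T

a XOR f = T XOR F = T
(a XOR f) IFF a = T IFF T = T
((a XOR f) IFF a) IMPLIES e = T IMPLIES T = T
(((a XOR f) IFF a) IMPLIES e) IFF e = T IFF T = T
c XOR f = T XOR F = T
(c XOR f) IFF b = T IFF T = T
((c XOR f) IFF b) IMPLIES a = T IMPLIES T = T
NOT (((c XOR f) IFF b) IMPLIES a) = NOT T = F
NOT NOT (((c XOR f) IFF b) IMPLIES a) = NOT F = T
((((a XOR f) IFF a) IMPLIES e) IFF e) AND NOT NOT (((c XOR f) IFF b) IMPLIES a) = T AND T = T
f XOR e = F XOR T = T
b XOR c = T XOR T = F
NOT (b XOR c) = NOT F = T
e IMPLIES NOT (b XOR c) = T IMPLIES T = T
(e IMPLIES NOT (b XOR c)) IMPLIES b = T IMPLIES T = T
((e IMPLIES NOT (b XOR c)) IMPLIES b) XOR e = T XOR T = F
(f XOR e) IFF (((e IMPLIES NOT (b XOR c)) IMPLIES b) XOR e) = T IFF F = F
(((((a XOR f) IFF a) IMPLIES e) IFF e) AND NOT NOT (((c XOR f) IFF b) IMPLIES a)) XOR ((f XOR e) IFF (((e IMPLIES NOT (b XOR c)) IMPLIES b) XOR e)) = T XOR F = T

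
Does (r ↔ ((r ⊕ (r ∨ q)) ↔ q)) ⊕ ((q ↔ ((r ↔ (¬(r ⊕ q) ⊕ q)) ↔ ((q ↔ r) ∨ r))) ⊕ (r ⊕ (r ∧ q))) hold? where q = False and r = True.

True

r ∨ q = True ∨ False = True
r ⊕ (r ∨ q) = True ⊕ True = False
(r ⊕ (r ∨ q)) ↔ q = False ↔ False = True
r ↔ ((r ⊕ (r ∨ q)) ↔ q) = True ↔ True = True
r ⊕ q = True ⊕ False = True
¬(r ⊕ q) = ¬True = False
¬(r ⊕ q) ⊕ q = False ⊕ False = False
r ↔ (¬(r ⊕ q) ⊕ q) = True ↔ False = False
q ↔ r = False ↔ True = False
(q ↔ r) ∨ r = False ∨ True = True
(r ↔ (¬(r ⊕ q) ⊕ q)) ↔ ((q ↔ r) ∨ r) = False ↔ True = False
q ↔ ((r ↔ (¬(r ⊕ q) ⊕ q)) ↔ ((q ↔ r) ∨ r)) = False ↔ False = True
r ∧ q = True ∧ False = False
r ⊕ (r ∧ q) = True ⊕ False = True
(q ↔ ((r ↔ (¬(r ⊕ q) ⊕ q)) ↔ ((q ↔ r) ∨ r))) ⊕ (r ⊕ (r ∧ q)) = True ⊕ True = False
(r ↔ ((r ⊕ (r ∨ q)) ↔ q)) ⊕ ((q ↔ ((r ↔ (¬(r ⊕ q) ⊕ q)) ↔ ((q ↔ r) ∨ r))) ⊕ (r ⊕ (r ∧ q))) = True ⊕ False = True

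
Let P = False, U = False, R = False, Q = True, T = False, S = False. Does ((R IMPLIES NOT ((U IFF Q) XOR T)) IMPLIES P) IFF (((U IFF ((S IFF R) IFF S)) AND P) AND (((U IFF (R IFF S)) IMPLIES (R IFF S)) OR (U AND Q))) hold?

U IFF Q = False IFF True = False
(U IFF Q) XOR T = False XOR False = False
NOT ((U IFF Q) XOR T) = NOT False = True
R IMPLIES NOT ((U IFF Q) XOR T) = False IMPLIES True = True
(R IMPLIES NOT ((U IFF Q) XOR T)) IMPLIES P = True IMPLIES False = False
S IFF R = False IFF False = True
(S IFF R) IFF S = True IFF False = False
U IFF ((S IFF R) IFF S) = False IFF False = True
(U IFF ((S IFF R) IFF S)) AND P = True AND False = False
R IFF S = False IFF False = True
U IFF (R IFF S) = False IFF True = False
R IFF S = False IFF False = True
(U IFF (R IFF S)) IMPLIES (R IFF S) = False IMPLIES True = True
U AND Q = False AND True = False
((U IFF (R IFF S)) IMPLIES (R IFF S)) OR (U AND Q) = True OR False = True
((U IFF ((S IFF R) IFF S)) AND P) AND (((U IFF (R IFF S)) IMPLIES (R IFF S)) OR (U AND Q)) = False AND True = False
((R IMPLIES NOT ((U IFF Q) XOR T)) IMPLIES P) IFF (((U IFF ((S IFF R) IFF S)) AND P) AND (((U IFF (R IFF S)) IMPLIES (R IFF S)) OR (U AND Q))) = False IFF False = True

True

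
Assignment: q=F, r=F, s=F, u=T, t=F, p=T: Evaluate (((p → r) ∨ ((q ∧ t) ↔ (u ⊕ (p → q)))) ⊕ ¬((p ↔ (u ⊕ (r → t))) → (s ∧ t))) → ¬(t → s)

T

p → r = T → F = F
q ∧ t = F ∧ F = F
p → q = T → F = F
u ⊕ (p → q) = T ⊕ F = T
(q ∧ t) ↔ (u ⊕ (p → q)) = F ↔ T = F
(p → r) ∨ ((q ∧ t) ↔ (u ⊕ (p → q))) = F ∨ F = F
r → t = F → F = T
u ⊕ (r → t) = T ⊕ T = F
p ↔ (u ⊕ (r → t)) = T ↔ F = F
s ∧ t = F ∧ F = F
(p ↔ (u ⊕ (r → t))) → (s ∧ t) = F → F = T
¬((p ↔ (u ⊕ (r → t))) → (s ∧ t)) = ¬T = F
((p → r) ∨ ((q ∧ t) ↔ (u ⊕ (p → q)))) ⊕ ¬((p ↔ (u ⊕ (r → t))) → (s ∧ t)) = F ⊕ F = F
t → s = F → F = T
¬(t → s) = ¬T = F
(((p → r) ∨ ((q ∧ t) ↔ (u ⊕ (p → q)))) ⊕ ¬((p ↔ (u ⊕ (r → t))) → (s ∧ t))) → ¬(t → s) = F → F = T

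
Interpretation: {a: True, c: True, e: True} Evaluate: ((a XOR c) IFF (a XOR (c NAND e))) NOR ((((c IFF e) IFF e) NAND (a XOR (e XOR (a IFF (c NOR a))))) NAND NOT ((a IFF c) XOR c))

Substituting a=True, c=True, e=True:
a XOR c = True XOR True = False
c NAND e = True NAND True = False
a XOR (c NAND e) = True XOR False = True
(a XOR c) IFF (a XOR (c NAND e)) = False IFF True = False
c IFF e = True IFF True = True
(c IFF e) IFF e = True IFF True = True
c NOR a = True NOR True = False
a IFF (c NOR a) = True IFF False = False
e XOR (a IFF (c NOR a)) = True XOR False = True
a XOR (e XOR (a IFF (c NOR a))) = True XOR True = False
((c IFF e) IFF e) NAND (a XOR (e XOR (a IFF (c NOR a)))) = True NAND False = True
a IFF c = True IFF True = True
(a IFF c) XOR c = True XOR True = False
NOT ((a IFF c) XOR c) = NOT False = True
(((c IFF e) IFF e) NAND (a XOR (e XOR (a IFF (c NOR a))))) NAND NOT ((a IFF c) XOR c) = True NAND True = False
((a XOR c) IFF (a XOR (c NAND e))) NOR ((((c IFF e) IFF e) NAND (a XOR (e XOR (a IFF (c NOR a))))) NAND NOT ((a IFF c) XOR c)) = False NOR False = True

True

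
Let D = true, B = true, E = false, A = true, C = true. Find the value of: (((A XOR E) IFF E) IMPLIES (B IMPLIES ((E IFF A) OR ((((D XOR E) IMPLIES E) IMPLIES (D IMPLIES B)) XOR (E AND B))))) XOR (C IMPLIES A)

false

A XOR E = true XOR false = true
(A XOR E) IFF E = true IFF false = false
E IFF A = false IFF true = false
D XOR E = true XOR false = true
(D XOR E) IMPLIES E = true IMPLIES false = false
D IMPLIES B = true IMPLIES true = true
((D XOR E) IMPLIES E) IMPLIES (D IMPLIES B) = false IMPLIES true = true
E AND B = false AND true = false
(((D XOR E) IMPLIES E) IMPLIES (D IMPLIES B)) XOR (E AND B) = true XOR false = true
(E IFF A) OR ((((D XOR E) IMPLIES E) IMPLIES (D IMPLIES B)) XOR (E AND B)) = false OR true = true
B IMPLIES ((E IFF A) OR ((((D XOR E) IMPLIES E) IMPLIES (D IMPLIES B)) XOR (E AND B))) = true IMPLIES true = true
((A XOR E) IFF E) IMPLIES (B IMPLIES ((E IFF A) OR ((((D XOR E) IMPLIES E) IMPLIES (D IMPLIES B)) XOR (E AND B)))) = false IMPLIES true = true
C IMPLIES A = true IMPLIES true = true
(((A XOR E) IFF E) IMPLIES (B IMPLIES ((E IFF A) OR ((((D XOR E) IMPLIES E) IMPLIES (D IMPLIES B)) XOR (E AND B))))) XOR (C IMPLIES A) = true XOR true = false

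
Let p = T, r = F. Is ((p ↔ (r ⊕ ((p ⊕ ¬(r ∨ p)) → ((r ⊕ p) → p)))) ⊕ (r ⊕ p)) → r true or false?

T

Substituting p=T, r=F:
r ∨ p = F ∨ T = T
¬(r ∨ p) = ¬T = F
p ⊕ ¬(r ∨ p) = T ⊕ F = T
r ⊕ p = F ⊕ T = T
(r ⊕ p) → p = T → T = T
(p ⊕ ¬(r ∨ p)) → ((r ⊕ p) → p) = T → T = T
r ⊕ ((p ⊕ ¬(r ∨ p)) → ((r ⊕ p) → p)) = F ⊕ T = T
p ↔ (r ⊕ ((p ⊕ ¬(r ∨ p)) → ((r ⊕ p) → p))) = T ↔ T = T
r ⊕ p = F ⊕ T = T
(p ↔ (r ⊕ ((p ⊕ ¬(r ∨ p)) → ((r ⊕ p) → p)))) ⊕ (r ⊕ p) = T ⊕ T = F
((p ↔ (r ⊕ ((p ⊕ ¬(r ∨ p)) → ((r ⊕ p) → p)))) ⊕ (r ⊕ p)) → r = F → F = T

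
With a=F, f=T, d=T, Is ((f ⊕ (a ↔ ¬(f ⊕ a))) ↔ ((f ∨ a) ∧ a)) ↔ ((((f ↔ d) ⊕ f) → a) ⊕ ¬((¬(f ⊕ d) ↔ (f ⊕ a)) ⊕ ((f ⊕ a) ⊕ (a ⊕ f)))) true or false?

Substituting a=F, f=T, d=T:
f ⊕ a = T ⊕ F = T
¬(f ⊕ a) = ¬T = F
a ↔ ¬(f ⊕ a) = F ↔ F = T
f ⊕ (a ↔ ¬(f ⊕ a)) = T ⊕ T = F
f ∨ a = T ∨ F = T
(f ∨ a) ∧ a = T ∧ F = F
(f ⊕ (a ↔ ¬(f ⊕ a))) ↔ ((f ∨ a) ∧ a) = F ↔ F = T
f ↔ d = T ↔ T = T
(f ↔ d) ⊕ f = T ⊕ T = F
((f ↔ d) ⊕ f) → a = F → F = T
f ⊕ d = T ⊕ T = F
¬(f ⊕ d) = ¬F = T
f ⊕ a = T ⊕ F = T
¬(f ⊕ d) ↔ (f ⊕ a) = T ↔ T = T
f ⊕ a = T ⊕ F = T
a ⊕ f = F ⊕ T = T
(f ⊕ a) ⊕ (a ⊕ f) = T ⊕ T = F
(¬(f ⊕ d) ↔ (f ⊕ a)) ⊕ ((f ⊕ a) ⊕ (a ⊕ f)) = T ⊕ F = T
¬((¬(f ⊕ d) ↔ (f ⊕ a)) ⊕ ((f ⊕ a) ⊕ (a ⊕ f))) = ¬T = F
(((f ↔ d) ⊕ f) → a) ⊕ ¬((¬(f ⊕ d) ↔ (f ⊕ a)) ⊕ ((f ⊕ a) ⊕ (a ⊕ f))) = T ⊕ F = T
((f ⊕ (a ↔ ¬(f ⊕ a))) ↔ ((f ∨ a) ∧ a)) ↔ ((((f ↔ d) ⊕ f) → a) ⊕ ¬((¬(f ⊕ d) ↔ (f ⊕ a)) ⊕ ((f ⊕ a) ⊕ (a ⊕ f)))) = T ↔ T = T

T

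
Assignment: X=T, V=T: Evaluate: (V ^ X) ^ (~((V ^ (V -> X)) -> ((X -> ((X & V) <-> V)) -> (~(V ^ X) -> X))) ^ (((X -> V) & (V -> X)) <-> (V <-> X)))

V ^ X = T ^ T = F
V -> X = T -> T = T
V ^ (V -> X) = T ^ T = F
X & V = T & T = T
(X & V) <-> V = T <-> T = T
X -> ((X & V) <-> V) = T -> T = T
V ^ X = T ^ T = F
~(V ^ X) = ~F = T
~(V ^ X) -> X = T -> T = T
(X -> ((X & V) <-> V)) -> (~(V ^ X) -> X) = T -> T = T
(V ^ (V -> X)) -> ((X -> ((X & V) <-> V)) -> (~(V ^ X) -> X)) = F -> T = T
~((V ^ (V -> X)) -> ((X -> ((X & V) <-> V)) -> (~(V ^ X) -> X))) = ~T = F
X -> V = T -> T = T
V -> X = T -> T = T
(X -> V) & (V -> X) = T & T = T
V <-> X = T <-> T = T
((X -> V) & (V -> X)) <-> (V <-> X) = T <-> T = T
~((V ^ (V -> X)) -> ((X -> ((X & V) <-> V)) -> (~(V ^ X) -> X))) ^ (((X -> V) & (V -> X)) <-> (V <-> X)) = F ^ T = T
(V ^ X) ^ (~((V ^ (V -> X)) -> ((X -> ((X & V) <-> V)) -> (~(V ^ X) -> X))) ^ (((X -> V) & (V -> X)) <-> (V <-> X))) = F ^ T = T

T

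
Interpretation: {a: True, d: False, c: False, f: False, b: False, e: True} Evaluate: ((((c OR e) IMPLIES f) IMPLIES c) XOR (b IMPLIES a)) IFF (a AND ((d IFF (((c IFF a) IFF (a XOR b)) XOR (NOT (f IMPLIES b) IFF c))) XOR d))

True

c OR e = False OR True = True
(c OR e) IMPLIES f = True IMPLIES False = False
((c OR e) IMPLIES f) IMPLIES c = False IMPLIES False = True
b IMPLIES a = False IMPLIES True = True
(((c OR e) IMPLIES f) IMPLIES c) XOR (b IMPLIES a) = True XOR True = False
c IFF a = False IFF True = False
a XOR b = True XOR False = True
(c IFF a) IFF (a XOR b) = False IFF True = False
f IMPLIES b = False IMPLIES False = True
NOT (f IMPLIES b) = NOT True = False
NOT (f IMPLIES b) IFF c = False IFF False = True
((c IFF a) IFF (a XOR b)) XOR (NOT (f IMPLIES b) IFF c) = False XOR True = True
d IFF (((c IFF a) IFF (a XOR b)) XOR (NOT (f IMPLIES b) IFF c)) = False IFF True = False
(d IFF (((c IFF a) IFF (a XOR b)) XOR (NOT (f IMPLIES b) IFF c))) XOR d = False XOR False = False
a AND ((d IFF (((c IFF a) IFF (a XOR b)) XOR (NOT (f IMPLIES b) IFF c))) XOR d) = True AND False = False
((((c OR e) IMPLIES f) IMPLIES c) XOR (b IMPLIES a)) IFF (a AND ((d IFF (((c IFF a) IFF (a XOR b)) XOR (NOT (f IMPLIES b) IFF c))) XOR d)) = False IFF False = True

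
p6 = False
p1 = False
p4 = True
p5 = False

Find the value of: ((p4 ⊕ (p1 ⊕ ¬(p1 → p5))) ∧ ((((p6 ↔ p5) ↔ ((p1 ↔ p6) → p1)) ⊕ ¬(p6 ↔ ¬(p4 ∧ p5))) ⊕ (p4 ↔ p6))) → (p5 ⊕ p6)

False

p1 → p5 = False → False = True
¬(p1 → p5) = ¬True = False
p1 ⊕ ¬(p1 → p5) = False ⊕ False = False
p4 ⊕ (p1 ⊕ ¬(p1 → p5)) = True ⊕ False = True
p6 ↔ p5 = False ↔ False = True
p1 ↔ p6 = False ↔ False = True
(p1 ↔ p6) → p1 = True → False = False
(p6 ↔ p5) ↔ ((p1 ↔ p6) → p1) = True ↔ False = False
p4 ∧ p5 = True ∧ False = False
¬(p4 ∧ p5) = ¬False = True
p6 ↔ ¬(p4 ∧ p5) = False ↔ True = False
¬(p6 ↔ ¬(p4 ∧ p5)) = ¬False = True
((p6 ↔ p5) ↔ ((p1 ↔ p6) → p1)) ⊕ ¬(p6 ↔ ¬(p4 ∧ p5)) = False ⊕ True = True
p4 ↔ p6 = True ↔ False = False
(((p6 ↔ p5) ↔ ((p1 ↔ p6) → p1)) ⊕ ¬(p6 ↔ ¬(p4 ∧ p5))) ⊕ (p4 ↔ p6) = True ⊕ False = True
(p4 ⊕ (p1 ⊕ ¬(p1 → p5))) ∧ ((((p6 ↔ p5) ↔ ((p1 ↔ p6) → p1)) ⊕ ¬(p6 ↔ ¬(p4 ∧ p5))) ⊕ (p4 ↔ p6)) = True ∧ True = True
p5 ⊕ p6 = False ⊕ False = False
((p4 ⊕ (p1 ⊕ ¬(p1 → p5))) ∧ ((((p6 ↔ p5) ↔ ((p1 ↔ p6) → p1)) ⊕ ¬(p6 ↔ ¬(p4 ∧ p5))) ⊕ (p4 ↔ p6))) → (p5 ⊕ p6) = True → False = False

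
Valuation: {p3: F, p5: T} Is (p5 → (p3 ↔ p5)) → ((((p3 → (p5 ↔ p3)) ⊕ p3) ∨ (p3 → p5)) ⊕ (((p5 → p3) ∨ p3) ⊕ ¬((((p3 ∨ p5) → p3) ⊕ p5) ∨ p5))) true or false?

T

Substituting p3=F, p5=T:
p3 ↔ p5 = F ↔ T = F
p5 → (p3 ↔ p5) = T → F = F
p5 ↔ p3 = T ↔ F = F
p3 → (p5 ↔ p3) = F → F = T
(p3 → (p5 ↔ p3)) ⊕ p3 = T ⊕ F = T
p3 → p5 = F → T = T
((p3 → (p5 ↔ p3)) ⊕ p3) ∨ (p3 → p5) = T ∨ T = T
p5 → p3 = T → F = F
(p5 → p3) ∨ p3 = F ∨ F = F
p3 ∨ p5 = F ∨ T = T
(p3 ∨ p5) → p3 = T → F = F
((p3 ∨ p5) → p3) ⊕ p5 = F ⊕ T = T
(((p3 ∨ p5) → p3) ⊕ p5) ∨ p5 = T ∨ T = T
¬((((p3 ∨ p5) → p3) ⊕ p5) ∨ p5) = ¬T = F
((p5 → p3) ∨ p3) ⊕ ¬((((p3 ∨ p5) → p3) ⊕ p5) ∨ p5) = F ⊕ F = F
(((p3 → (p5 ↔ p3)) ⊕ p3) ∨ (p3 → p5)) ⊕ (((p5 → p3) ∨ p3) ⊕ ¬((((p3 ∨ p5) → p3) ⊕ p5) ∨ p5)) = T ⊕ F = T
(p5 → (p3 ↔ p5)) → ((((p3 → (p5 ↔ p3)) ⊕ p3) ∨ (p3 → p5)) ⊕ (((p5 → p3) ∨ p3) ⊕ ¬((((p3 ∨ p5) → p3) ⊕ p5) ∨ p5))) = F → T = T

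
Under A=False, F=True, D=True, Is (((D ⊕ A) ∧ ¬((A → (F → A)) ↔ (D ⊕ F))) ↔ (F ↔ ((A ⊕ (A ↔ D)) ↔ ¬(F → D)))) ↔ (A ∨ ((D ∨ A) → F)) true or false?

True

D ⊕ A = True ⊕ False = True
F → A = True → False = False
A → (F → A) = False → False = True
D ⊕ F = True ⊕ True = False
(A → (F → A)) ↔ (D ⊕ F) = True ↔ False = False
¬((A → (F → A)) ↔ (D ⊕ F)) = ¬False = True
(D ⊕ A) ∧ ¬((A → (F → A)) ↔ (D ⊕ F)) = True ∧ True = True
A ↔ D = False ↔ True = False
A ⊕ (A ↔ D) = False ⊕ False = False
F → D = True → True = True
¬(F → D) = ¬True = False
(A ⊕ (A ↔ D)) ↔ ¬(F → D) = False ↔ False = True
F ↔ ((A ⊕ (A ↔ D)) ↔ ¬(F → D)) = True ↔ True = True
((D ⊕ A) ∧ ¬((A → (F → A)) ↔ (D ⊕ F))) ↔ (F ↔ ((A ⊕ (A ↔ D)) ↔ ¬(F → D))) = True ↔ True = True
D ∨ A = True ∨ False = True
(D ∨ A) → F = True → True = True
A ∨ ((D ∨ A) → F) = False ∨ True = True
(((D ⊕ A) ∧ ¬((A → (F → A)) ↔ (D ⊕ F))) ↔ (F ↔ ((A ⊕ (A ↔ D)) ↔ ¬(F → D)))) ↔ (A ∨ ((D ∨ A) → F)) = True ↔ True = True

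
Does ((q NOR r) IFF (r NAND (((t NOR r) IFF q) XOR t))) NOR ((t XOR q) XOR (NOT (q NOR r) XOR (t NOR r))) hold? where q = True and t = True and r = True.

q NOR r = True NOR True = False
t NOR r = True NOR True = False
(t NOR r) IFF q = False IFF True = False
((t NOR r) IFF q) XOR t = False XOR True = True
r NAND (((t NOR r) IFF q) XOR t) = True NAND True = False
(q NOR r) IFF (r NAND (((t NOR r) IFF q) XOR t)) = False IFF False = True
t XOR q = True XOR True = False
q NOR r = True NOR True = False
NOT (q NOR r) = NOT False = True
t NOR r = True NOR True = False
NOT (q NOR r) XOR (t NOR r) = True XOR False = True
(t XOR q) XOR (NOT (q NOR r) XOR (t NOR r)) = False XOR True = True
((q NOR r) IFF (r NAND (((t NOR r) IFF q) XOR t))) NOR ((t XOR q) XOR (NOT (q NOR r) XOR (t NOR r))) = True NOR True = False

False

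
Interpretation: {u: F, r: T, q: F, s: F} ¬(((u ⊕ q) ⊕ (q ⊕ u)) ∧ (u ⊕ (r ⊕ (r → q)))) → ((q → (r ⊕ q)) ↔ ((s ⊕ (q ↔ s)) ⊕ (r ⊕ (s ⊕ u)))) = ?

F

Substituting u=F, r=T, q=F, s=F:
u ⊕ q = F ⊕ F = F
q ⊕ u = F ⊕ F = F
(u ⊕ q) ⊕ (q ⊕ u) = F ⊕ F = F
r → q = T → F = F
r ⊕ (r → q) = T ⊕ F = T
u ⊕ (r ⊕ (r → q)) = F ⊕ T = T
((u ⊕ q) ⊕ (q ⊕ u)) ∧ (u ⊕ (r ⊕ (r → q))) = F ∧ T = F
¬(((u ⊕ q) ⊕ (q ⊕ u)) ∧ (u ⊕ (r ⊕ (r → q)))) = ¬F = T
r ⊕ q = T ⊕ F = T
q → (r ⊕ q) = F → T = T
q ↔ s = F ↔ F = T
s ⊕ (q ↔ s) = F ⊕ T = T
s ⊕ u = F ⊕ F = F
r ⊕ (s ⊕ u) = T ⊕ F = T
(s ⊕ (q ↔ s)) ⊕ (r ⊕ (s ⊕ u)) = T ⊕ T = F
(q → (r ⊕ q)) ↔ ((s ⊕ (q ↔ s)) ⊕ (r ⊕ (s ⊕ u))) = T ↔ F = F
¬(((u ⊕ q) ⊕ (q ⊕ u)) ∧ (u ⊕ (r ⊕ (r → q)))) → ((q → (r ⊕ q)) ↔ ((s ⊕ (q ↔ s)) ⊕ (r ⊕ (s ⊕ u)))) = T → F = F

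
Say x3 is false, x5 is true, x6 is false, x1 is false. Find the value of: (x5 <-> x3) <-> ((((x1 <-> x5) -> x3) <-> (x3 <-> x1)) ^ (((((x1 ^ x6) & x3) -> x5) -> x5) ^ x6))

Substituting x3=0, x5=1, x6=0, x1=0:
x5 <-> x3 = 1 <-> 0 = 0
x1 <-> x5 = 0 <-> 1 = 0
(x1 <-> x5) -> x3 = 0 -> 0 = 1
x3 <-> x1 = 0 <-> 0 = 1
((x1 <-> x5) -> x3) <-> (x3 <-> x1) = 1 <-> 1 = 1
x1 ^ x6 = 0 ^ 0 = 0
(x1 ^ x6) & x3 = 0 & 0 = 0
((x1 ^ x6) & x3) -> x5 = 0 -> 1 = 1
(((x1 ^ x6) & x3) -> x5) -> x5 = 1 -> 1 = 1
((((x1 ^ x6) & x3) -> x5) -> x5) ^ x6 = 1 ^ 0 = 1
(((x1 <-> x5) -> x3) <-> (x3 <-> x1)) ^ (((((x1 ^ x6) & x3) -> x5) -> x5) ^ x6) = 1 ^ 1 = 0
(x5 <-> x3) <-> ((((x1 <-> x5) -> x3) <-> (x3 <-> x1)) ^ (((((x1 ^ x6) & x3) -> x5) -> x5) ^ x6)) = 0 <-> 0 = 1

1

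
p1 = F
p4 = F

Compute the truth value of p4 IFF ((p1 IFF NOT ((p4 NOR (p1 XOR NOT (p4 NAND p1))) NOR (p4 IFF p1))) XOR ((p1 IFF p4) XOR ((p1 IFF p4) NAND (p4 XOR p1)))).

p4 NAND p1 = F NAND F = T
NOT (p4 NAND p1) = NOT T = F
p1 XOR NOT (p4 NAND p1) = F XOR F = F
p4 NOR (p1 XOR NOT (p4 NAND p1)) = F NOR F = T
p4 IFF p1 = F IFF F = T
(p4 NOR (p1 XOR NOT (p4 NAND p1))) NOR (p4 IFF p1) = T NOR T = F
NOT ((p4 NOR (p1 XOR NOT (p4 NAND p1))) NOR (p4 IFF p1)) = NOT F = T
p1 IFF NOT ((p4 NOR (p1 XOR NOT (p4 NAND p1))) NOR (p4 IFF p1)) = F IFF T = F
p1 IFF p4 = F IFF F = T
p1 IFF p4 = F IFF F = T
p4 XOR p1 = F XOR F = F
(p1 IFF p4) NAND (p4 XOR p1) = T NAND F = T
(p1 IFF p4) XOR ((p1 IFF p4) NAND (p4 XOR p1)) = T XOR T = F
(p1 IFF NOT ((p4 NOR (p1 XOR NOT (p4 NAND p1))) NOR (p4 IFF p1))) XOR ((p1 IFF p4) XOR ((p1 IFF p4) NAND (p4 XOR p1))) = F XOR F = F
p4 IFF ((p1 IFF NOT ((p4 NOR (p1 XOR NOT (p4 NAND p1))) NOR (p4 IFF p1))) XOR ((p1 IFF p4) XOR ((p1 IFF p4) NAND (p4 XOR p1)))) = F IFF F = T

T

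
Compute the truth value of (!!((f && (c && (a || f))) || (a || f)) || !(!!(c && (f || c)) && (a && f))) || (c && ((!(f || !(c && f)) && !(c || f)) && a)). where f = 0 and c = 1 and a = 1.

1

a || f = 1 || 0 = 1
c && (a || f) = 1 && 1 = 1
f && (c && (a || f)) = 0 && 1 = 0
a || f = 1 || 0 = 1
(f && (c && (a || f))) || (a || f) = 0 || 1 = 1
!((f && (c && (a || f))) || (a || f)) = !1 = 0
!!((f && (c && (a || f))) || (a || f)) = !0 = 1
f || c = 0 || 1 = 1
c && (f || c) = 1 && 1 = 1
!(c && (f || c)) = !1 = 0
!!(c && (f || c)) = !0 = 1
a && f = 1 && 0 = 0
!!(c && (f || c)) && (a && f) = 1 && 0 = 0
!(!!(c && (f || c)) && (a && f)) = !0 = 1
!!((f && (c && (a || f))) || (a || f)) || !(!!(c && (f || c)) && (a && f)) = 1 || 1 = 1
c && f = 1 && 0 = 0
!(c && f) = !0 = 1
f || !(c && f) = 0 || 1 = 1
!(f || !(c && f)) = !1 = 0
c || f = 1 || 0 = 1
!(c || f) = !1 = 0
!(f || !(c && f)) && !(c || f) = 0 && 0 = 0
(!(f || !(c && f)) && !(c || f)) && a = 0 && 1 = 0
c && ((!(f || !(c && f)) && !(c || f)) && a) = 1 && 0 = 0
(!!((f && (c && (a || f))) || (a || f)) || !(!!(c && (f || c)) && (a && f))) || (c && ((!(f || !(c && f)) && !(c || f)) && a)) = 1 || 0 = 1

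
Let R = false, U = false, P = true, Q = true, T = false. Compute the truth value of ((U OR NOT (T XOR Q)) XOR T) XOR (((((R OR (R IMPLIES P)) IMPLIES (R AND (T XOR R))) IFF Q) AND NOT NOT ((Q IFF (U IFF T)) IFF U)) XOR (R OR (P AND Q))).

true

T XOR Q = false XOR true = true
NOT (T XOR Q) = NOT true = false
U OR NOT (T XOR Q) = false OR false = false
(U OR NOT (T XOR Q)) XOR T = false XOR false = false
R IMPLIES P = false IMPLIES true = true
R OR (R IMPLIES P) = false OR true = true
T XOR R = false XOR false = false
R AND (T XOR R) = false AND false = false
(R OR (R IMPLIES P)) IMPLIES (R AND (T XOR R)) = true IMPLIES false = false
((R OR (R IMPLIES P)) IMPLIES (R AND (T XOR R))) IFF Q = false IFF true = false
U IFF T = false IFF false = true
Q IFF (U IFF T) = true IFF true = true
(Q IFF (U IFF T)) IFF U = true IFF false = false
NOT ((Q IFF (U IFF T)) IFF U) = NOT false = true
NOT NOT ((Q IFF (U IFF T)) IFF U) = NOT true = false
(((R OR (R IMPLIES P)) IMPLIES (R AND (T XOR R))) IFF Q) AND NOT NOT ((Q IFF (U IFF T)) IFF U) = false AND false = false
P AND Q = true AND true = true
R OR (P AND Q) = false OR true = true
((((R OR (R IMPLIES P)) IMPLIES (R AND (T XOR R))) IFF Q) AND NOT NOT ((Q IFF (U IFF T)) IFF U)) XOR (R OR (P AND Q)) = false XOR true = true
((U OR NOT (T XOR Q)) XOR T) XOR (((((R OR (R IMPLIES P)) IMPLIES (R AND (T XOR R))) IFF Q) AND NOT NOT ((Q IFF (U IFF T)) IFF U)) XOR (R OR (P AND Q))) = false XOR true = true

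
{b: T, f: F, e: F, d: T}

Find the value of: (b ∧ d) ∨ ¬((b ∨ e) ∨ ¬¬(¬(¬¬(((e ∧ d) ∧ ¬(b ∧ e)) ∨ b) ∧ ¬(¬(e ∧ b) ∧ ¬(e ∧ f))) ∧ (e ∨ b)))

b ∧ d = T ∧ T = T
b ∨ e = T ∨ F = T
e ∧ d = F ∧ T = F
b ∧ e = T ∧ F = F
¬(b ∧ e) = ¬F = T
(e ∧ d) ∧ ¬(b ∧ e) = F ∧ T = F
((e ∧ d) ∧ ¬(b ∧ e)) ∨ b = F ∨ T = T
¬(((e ∧ d) ∧ ¬(b ∧ e)) ∨ b) = ¬T = F
¬¬(((e ∧ d) ∧ ¬(b ∧ e)) ∨ b) = ¬F = T
e ∧ b = F ∧ T = F
¬(e ∧ b) = ¬F = T
e ∧ f = F ∧ F = F
¬(e ∧ f) = ¬F = T
¬(e ∧ b) ∧ ¬(e ∧ f) = T ∧ T = T
¬(¬(e ∧ b) ∧ ¬(e ∧ f)) = ¬T = F
¬¬(((e ∧ d) ∧ ¬(b ∧ e)) ∨ b) ∧ ¬(¬(e ∧ b) ∧ ¬(e ∧ f)) = T ∧ F = F
¬(¬¬(((e ∧ d) ∧ ¬(b ∧ e)) ∨ b) ∧ ¬(¬(e ∧ b) ∧ ¬(e ∧ f))) = ¬F = T
e ∨ b = F ∨ T = T
¬(¬¬(((e ∧ d) ∧ ¬(b ∧ e)) ∨ b) ∧ ¬(¬(e ∧ b) ∧ ¬(e ∧ f))) ∧ (e ∨ b) = T ∧ T = T
¬(¬(¬¬(((e ∧ d) ∧ ¬(b ∧ e)) ∨ b) ∧ ¬(¬(e ∧ b) ∧ ¬(e ∧ f))) ∧ (e ∨ b)) = ¬T = F
¬¬(¬(¬¬(((e ∧ d) ∧ ¬(b ∧ e)) ∨ b) ∧ ¬(¬(e ∧ b) ∧ ¬(e ∧ f))) ∧ (e ∨ b)) = ¬F = T
(b ∨ e) ∨ ¬¬(¬(¬¬(((e ∧ d) ∧ ¬(b ∧ e)) ∨ b) ∧ ¬(¬(e ∧ b) ∧ ¬(e ∧ f))) ∧ (e ∨ b)) = T ∨ T = T
¬((b ∨ e) ∨ ¬¬(¬(¬¬(((e ∧ d) ∧ ¬(b ∧ e)) ∨ b) ∧ ¬(¬(e ∧ b) ∧ ¬(e ∧ f))) ∧ (e ∨ b))) = ¬T = F
(b ∧ d) ∨ ¬((b ∨ e) ∨ ¬¬(¬(¬¬(((e ∧ d) ∧ ¬(b ∧ e)) ∨ b) ∧ ¬(¬(e ∧ b) ∧ ¬(e ∧ f))) ∧ (e ∨ b))) = T ∨ F = T

T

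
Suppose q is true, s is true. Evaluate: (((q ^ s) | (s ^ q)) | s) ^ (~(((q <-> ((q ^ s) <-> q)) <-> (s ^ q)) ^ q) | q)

0

q ^ s = 1 ^ 1 = 0
s ^ q = 1 ^ 1 = 0
(q ^ s) | (s ^ q) = 0 | 0 = 0
((q ^ s) | (s ^ q)) | s = 0 | 1 = 1
q ^ s = 1 ^ 1 = 0
(q ^ s) <-> q = 0 <-> 1 = 0
q <-> ((q ^ s) <-> q) = 1 <-> 0 = 0
s ^ q = 1 ^ 1 = 0
(q <-> ((q ^ s) <-> q)) <-> (s ^ q) = 0 <-> 0 = 1
((q <-> ((q ^ s) <-> q)) <-> (s ^ q)) ^ q = 1 ^ 1 = 0
~(((q <-> ((q ^ s) <-> q)) <-> (s ^ q)) ^ q) = ~0 = 1
~(((q <-> ((q ^ s) <-> q)) <-> (s ^ q)) ^ q) | q = 1 | 1 = 1
(((q ^ s) | (s ^ q)) | s) ^ (~(((q <-> ((q ^ s) <-> q)) <-> (s ^ q)) ^ q) | q) = 1 ^ 1 = 0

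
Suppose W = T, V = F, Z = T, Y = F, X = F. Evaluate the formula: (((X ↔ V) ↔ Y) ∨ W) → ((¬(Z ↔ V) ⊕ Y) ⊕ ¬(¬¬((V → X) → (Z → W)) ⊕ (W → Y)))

X ↔ V = F ↔ F = T
(X ↔ V) ↔ Y = T ↔ F = F
((X ↔ V) ↔ Y) ∨ W = F ∨ T = T
Z ↔ V = T ↔ F = F
¬(Z ↔ V) = ¬F = T
¬(Z ↔ V) ⊕ Y = T ⊕ F = T
V → X = F → F = T
Z → W = T → T = T
(V → X) → (Z → W) = T → T = T
¬((V → X) → (Z → W)) = ¬T = F
¬¬((V → X) → (Z → W)) = ¬F = T
W → Y = T → F = F
¬¬((V → X) → (Z → W)) ⊕ (W → Y) = T ⊕ F = T
¬(¬¬((V → X) → (Z → W)) ⊕ (W → Y)) = ¬T = F
(¬(Z ↔ V) ⊕ Y) ⊕ ¬(¬¬((V → X) → (Z → W)) ⊕ (W → Y)) = T ⊕ F = T
(((X ↔ V) ↔ Y) ∨ W) → ((¬(Z ↔ V) ⊕ Y) ⊕ ¬(¬¬((V → X) → (Z → W)) ⊕ (W → Y))) = T → T = T

T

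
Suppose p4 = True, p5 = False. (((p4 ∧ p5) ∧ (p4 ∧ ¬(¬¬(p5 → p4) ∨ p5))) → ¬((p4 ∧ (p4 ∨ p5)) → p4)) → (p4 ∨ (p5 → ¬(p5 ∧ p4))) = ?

True

p4 ∧ p5 = True ∧ False = False
p5 → p4 = False → True = True
¬(p5 → p4) = ¬True = False
¬¬(p5 → p4) = ¬False = True
¬¬(p5 → p4) ∨ p5 = True ∨ False = True
¬(¬¬(p5 → p4) ∨ p5) = ¬True = False
p4 ∧ ¬(¬¬(p5 → p4) ∨ p5) = True ∧ False = False
(p4 ∧ p5) ∧ (p4 ∧ ¬(¬¬(p5 → p4) ∨ p5)) = False ∧ False = False
p4 ∨ p5 = True ∨ False = True
p4 ∧ (p4 ∨ p5) = True ∧ True = True
(p4 ∧ (p4 ∨ p5)) → p4 = True → True = True
¬((p4 ∧ (p4 ∨ p5)) → p4) = ¬True = False
((p4 ∧ p5) ∧ (p4 ∧ ¬(¬¬(p5 → p4) ∨ p5))) → ¬((p4 ∧ (p4 ∨ p5)) → p4) = False → False = True
p5 ∧ p4 = False ∧ True = False
¬(p5 ∧ p4) = ¬False = True
p5 → ¬(p5 ∧ p4) = False → True = True
p4 ∨ (p5 → ¬(p5 ∧ p4)) = True ∨ True = True
(((p4 ∧ p5) ∧ (p4 ∧ ¬(¬¬(p5 → p4) ∨ p5))) → ¬((p4 ∧ (p4 ∨ p5)) → p4)) → (p4 ∨ (p5 → ¬(p5 ∧ p4))) = True → True = True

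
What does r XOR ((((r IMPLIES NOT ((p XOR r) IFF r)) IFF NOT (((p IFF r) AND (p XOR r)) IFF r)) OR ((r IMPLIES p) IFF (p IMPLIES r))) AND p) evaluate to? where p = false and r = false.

false

p XOR r = false XOR false = false
(p XOR r) IFF r = false IFF false = true
NOT ((p XOR r) IFF r) = NOT true = false
r IMPLIES NOT ((p XOR r) IFF r) = false IMPLIES false = true
p IFF r = false IFF false = true
p XOR r = false XOR false = false
(p IFF r) AND (p XOR r) = true AND false = false
((p IFF r) AND (p XOR r)) IFF r = false IFF false = true
NOT (((p IFF r) AND (p XOR r)) IFF r) = NOT true = false
(r IMPLIES NOT ((p XOR r) IFF r)) IFF NOT (((p IFF r) AND (p XOR r)) IFF r) = true IFF false = false
r IMPLIES p = false IMPLIES false = true
p IMPLIES r = false IMPLIES false = true
(r IMPLIES p) IFF (p IMPLIES r) = true IFF true = true
((r IMPLIES NOT ((p XOR r) IFF r)) IFF NOT (((p IFF r) AND (p XOR r)) IFF r)) OR ((r IMPLIES p) IFF (p IMPLIES r)) = false OR true = true
(((r IMPLIES NOT ((p XOR r) IFF r)) IFF NOT (((p IFF r) AND (p XOR r)) IFF r)) OR ((r IMPLIES p) IFF (p IMPLIES r))) AND p = true AND false = false
r XOR ((((r IMPLIES NOT ((p XOR r) IFF r)) IFF NOT (((p IFF r) AND (p XOR r)) IFF r)) OR ((r IMPLIES p) IFF (p IMPLIES r))) AND p) = false XOR false = false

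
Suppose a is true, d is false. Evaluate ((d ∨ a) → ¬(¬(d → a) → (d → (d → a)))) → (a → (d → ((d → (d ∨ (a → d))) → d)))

True

d ∨ a = False ∨ True = True
d → a = False → True = True
¬(d → a) = ¬True = False
d → a = False → True = True
d → (d → a) = False → True = True
¬(d → a) → (d → (d → a)) = False → True = True
¬(¬(d → a) → (d → (d → a))) = ¬True = False
(d ∨ a) → ¬(¬(d → a) → (d → (d → a))) = True → False = False
a → d = True → False = False
d ∨ (a → d) = False ∨ False = False
d → (d ∨ (a → d)) = False → False = True
(d → (d ∨ (a → d))) → d = True → False = False
d → ((d → (d ∨ (a → d))) → d) = False → False = True
a → (d → ((d → (d ∨ (a → d))) → d)) = True → True = True
((d ∨ a) → ¬(¬(d → a) → (d → (d → a)))) → (a → (d → ((d → (d ∨ (a → d))) → d))) = False → True = True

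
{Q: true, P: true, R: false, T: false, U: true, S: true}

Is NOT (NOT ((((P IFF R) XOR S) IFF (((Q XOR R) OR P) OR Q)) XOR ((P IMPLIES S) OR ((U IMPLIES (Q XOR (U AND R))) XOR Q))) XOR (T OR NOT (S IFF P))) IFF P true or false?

P IFF R = true IFF false = false
(P IFF R) XOR S = false XOR true = true
Q XOR R = true XOR false = true
(Q XOR R) OR P = true OR true = true
((Q XOR R) OR P) OR Q = true OR true = true
((P IFF R) XOR S) IFF (((Q XOR R) OR P) OR Q) = true IFF true = true
P IMPLIES S = true IMPLIES true = true
U AND R = true AND false = false
Q XOR (U AND R) = true XOR false = true
U IMPLIES (Q XOR (U AND R)) = true IMPLIES true = true
(U IMPLIES (Q XOR (U AND R))) XOR Q = true XOR true = false
(P IMPLIES S) OR ((U IMPLIES (Q XOR (U AND R))) XOR Q) = true OR false = true
(((P IFF R) XOR S) IFF (((Q XOR R) OR P) OR Q)) XOR ((P IMPLIES S) OR ((U IMPLIES (Q XOR (U AND R))) XOR Q)) = true XOR true = false
NOT ((((P IFF R) XOR S) IFF (((Q XOR R) OR P) OR Q)) XOR ((P IMPLIES S) OR ((U IMPLIES (Q XOR (U AND R))) XOR Q))) = NOT false = true
S IFF P = true IFF true = true
NOT (S IFF P) = NOT true = false
T OR NOT (S IFF P) = false OR false = false
NOT ((((P IFF R) XOR S) IFF (((Q XOR R) OR P) OR Q)) XOR ((P IMPLIES S) OR ((U IMPLIES (Q XOR (U AND R))) XOR Q))) XOR (T OR NOT (S IFF P)) = true XOR false = true
NOT (NOT ((((P IFF R) XOR S) IFF (((Q XOR R) OR P) OR Q)) XOR ((P IMPLIES S) OR ((U IMPLIES (Q XOR (U AND R))) XOR Q))) XOR (T OR NOT (S IFF P))) = NOT true = false
NOT (NOT ((((P IFF R) XOR S) IFF (((Q XOR R) OR P) OR Q)) XOR ((P IMPLIES S) OR ((U IMPLIES (Q XOR (U AND R))) XOR Q))) XOR (T OR NOT (S IFF P))) IFF P = false IFF true = false

false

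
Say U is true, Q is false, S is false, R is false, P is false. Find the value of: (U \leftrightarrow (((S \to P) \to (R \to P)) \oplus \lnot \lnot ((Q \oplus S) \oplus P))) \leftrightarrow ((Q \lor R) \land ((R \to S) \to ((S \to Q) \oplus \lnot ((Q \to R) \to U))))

Substituting U=\text{True}, Q=\text{False}, S=\text{False}, R=\text{False}, P=\text{False}:
S \to P = \text{False} \to \text{False} = \text{True}
R \to P = \text{False} \to \text{False} = \text{True}
(S \to P) \to (R \to P) = \text{True} \to \text{True} = \text{True}
Q \oplus S = \text{False} \oplus \text{False} = \text{False}
(Q \oplus S) \oplus P = \text{False} \oplus \text{False} = \text{False}
\lnot ((Q \oplus S) \oplus P) = \lnot \text{False} = \text{True}
\lnot \lnot ((Q \oplus S) \oplus P) = \lnot \text{True} = \text{False}
((S \to P) \to (R \to P)) \oplus \lnot \lnot ((Q \oplus S) \oplus P) = \text{True} \oplus \text{False} = \text{True}
U \leftrightarrow (((S \to P) \to (R \to P)) \oplus \lnot \lnot ((Q \oplus S) \oplus P)) = \text{True} \leftrightarrow \text{True} = \text{True}
Q \lor R = \text{False} \lor \text{False} = \text{False}
R \to S = \text{False} \to \text{False} = \text{True}
S \to Q = \text{False} \to \text{False} = \text{True}
Q \to R = \text{False} \to \text{False} = \text{True}
(Q \to R) \to U = \text{True} \to \text{True} = \text{True}
\lnot ((Q \to R) \to U) = \lnot \text{True} = \text{False}
(S \to Q) \oplus \lnot ((Q \to R) \to U) = \text{True} \oplus \text{False} = \text{True}
(R \to S) \to ((S \to Q) \oplus \lnot ((Q \to R) \to U)) = \text{True} \to \text{True} = \text{True}
(Q \lor R) \land ((R \to S) \to ((S \to Q) \oplus \lnot ((Q \to R) \to U))) = \text{False} \land \text{True} = \text{False}
(U \leftrightarrow (((S \to P) \to (R \to P)) \oplus \lnot \lnot ((Q \oplus S) \oplus P))) \leftrightarrow ((Q \lor R) \land ((R \to S) \to ((S \to Q) \oplus \lnot ((Q \to R) \to U)))) = \text{True} \leftrightarrow \text{False} = \text{False}

\text{False}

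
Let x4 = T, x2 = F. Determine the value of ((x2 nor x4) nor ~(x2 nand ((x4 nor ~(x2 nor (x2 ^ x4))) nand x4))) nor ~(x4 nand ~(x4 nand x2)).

F

x2 nor x4 = F nor T = F
x2 ^ x4 = F ^ T = T
x2 nor (x2 ^ x4) = F nor T = F
~(x2 nor (x2 ^ x4)) = ~F = T
x4 nor ~(x2 nor (x2 ^ x4)) = T nor T = F
(x4 nor ~(x2 nor (x2 ^ x4))) nand x4 = F nand T = T
x2 nand ((x4 nor ~(x2 nor (x2 ^ x4))) nand x4) = F nand T = T
~(x2 nand ((x4 nor ~(x2 nor (x2 ^ x4))) nand x4)) = ~T = F
(x2 nor x4) nor ~(x2 nand ((x4 nor ~(x2 nor (x2 ^ x4))) nand x4)) = F nor F = T
x4 nand x2 = T nand F = T
~(x4 nand x2) = ~T = F
x4 nand ~(x4 nand x2) = T nand F = T
~(x4 nand ~(x4 nand x2)) = ~T = F
((x2 nor x4) nor ~(x2 nand ((x4 nor ~(x2 nor (x2 ^ x4))) nand x4))) nor ~(x4 nand ~(x4 nand x2)) = T nor F = F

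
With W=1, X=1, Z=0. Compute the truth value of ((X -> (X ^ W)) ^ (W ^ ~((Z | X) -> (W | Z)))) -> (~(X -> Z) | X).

X ^ W = 1 ^ 1 = 0
X -> (X ^ W) = 1 -> 0 = 0
Z | X = 0 | 1 = 1
W | Z = 1 | 0 = 1
(Z | X) -> (W | Z) = 1 -> 1 = 1
~((Z | X) -> (W | Z)) = ~1 = 0
W ^ ~((Z | X) -> (W | Z)) = 1 ^ 0 = 1
(X -> (X ^ W)) ^ (W ^ ~((Z | X) -> (W | Z))) = 0 ^ 1 = 1
X -> Z = 1 -> 0 = 0
~(X -> Z) = ~0 = 1
~(X -> Z) | X = 1 | 1 = 1
((X -> (X ^ W)) ^ (W ^ ~((Z | X) -> (W | Z)))) -> (~(X -> Z) | X) = 1 -> 1 = 1

1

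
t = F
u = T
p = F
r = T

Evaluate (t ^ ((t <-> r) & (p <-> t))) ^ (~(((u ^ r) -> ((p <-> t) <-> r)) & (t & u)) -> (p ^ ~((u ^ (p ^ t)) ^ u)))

t <-> r = F <-> T = F
p <-> t = F <-> F = T
(t <-> r) & (p <-> t) = F & T = F
t ^ ((t <-> r) & (p <-> t)) = F ^ F = F
u ^ r = T ^ T = F
p <-> t = F <-> F = T
(p <-> t) <-> r = T <-> T = T
(u ^ r) -> ((p <-> t) <-> r) = F -> T = T
t & u = F & T = F
((u ^ r) -> ((p <-> t) <-> r)) & (t & u) = T & F = F
~(((u ^ r) -> ((p <-> t) <-> r)) & (t & u)) = ~F = T
p ^ t = F ^ F = F
u ^ (p ^ t) = T ^ F = T
(u ^ (p ^ t)) ^ u = T ^ T = F
~((u ^ (p ^ t)) ^ u) = ~F = T
p ^ ~((u ^ (p ^ t)) ^ u) = F ^ T = T
~(((u ^ r) -> ((p <-> t) <-> r)) & (t & u)) -> (p ^ ~((u ^ (p ^ t)) ^ u)) = T -> T = T
(t ^ ((t <-> r) & (p <-> t))) ^ (~(((u ^ r) -> ((p <-> t) <-> r)) & (t & u)) -> (p ^ ~((u ^ (p ^ t)) ^ u))) = F ^ T = T

T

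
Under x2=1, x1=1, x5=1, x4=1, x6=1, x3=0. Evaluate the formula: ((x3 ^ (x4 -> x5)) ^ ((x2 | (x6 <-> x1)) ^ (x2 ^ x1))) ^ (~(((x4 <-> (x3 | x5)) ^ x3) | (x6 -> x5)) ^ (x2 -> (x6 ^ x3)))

Substituting x2=1, x1=1, x5=1, x4=1, x6=1, x3=0:
x4 -> x5 = 1 -> 1 = 1
x3 ^ (x4 -> x5) = 0 ^ 1 = 1
x6 <-> x1 = 1 <-> 1 = 1
x2 | (x6 <-> x1) = 1 | 1 = 1
x2 ^ x1 = 1 ^ 1 = 0
(x2 | (x6 <-> x1)) ^ (x2 ^ x1) = 1 ^ 0 = 1
(x3 ^ (x4 -> x5)) ^ ((x2 | (x6 <-> x1)) ^ (x2 ^ x1)) = 1 ^ 1 = 0
x3 | x5 = 0 | 1 = 1
x4 <-> (x3 | x5) = 1 <-> 1 = 1
(x4 <-> (x3 | x5)) ^ x3 = 1 ^ 0 = 1
x6 -> x5 = 1 -> 1 = 1
((x4 <-> (x3 | x5)) ^ x3) | (x6 -> x5) = 1 | 1 = 1
~(((x4 <-> (x3 | x5)) ^ x3) | (x6 -> x5)) = ~1 = 0
x6 ^ x3 = 1 ^ 0 = 1
x2 -> (x6 ^ x3) = 1 -> 1 = 1
~(((x4 <-> (x3 | x5)) ^ x3) | (x6 -> x5)) ^ (x2 -> (x6 ^ x3)) = 0 ^ 1 = 1
((x3 ^ (x4 -> x5)) ^ ((x2 | (x6 <-> x1)) ^ (x2 ^ x1))) ^ (~(((x4 <-> (x3 | x5)) ^ x3) | (x6 -> x5)) ^ (x2 -> (x6 ^ x3))) = 0 ^ 1 = 1

1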